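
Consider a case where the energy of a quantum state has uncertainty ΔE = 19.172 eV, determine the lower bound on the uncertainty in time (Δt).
17.166 as

Using the energy-time uncertainty principle:
ΔEΔt ≥ ℏ/2

The minimum uncertainty in time is:
Δt_min = ℏ/(2ΔE)
Δt_min = (1.055e-34 J·s) / (2 × 3.072e-18 J)
Δt_min = 1.717e-17 s = 17.166 as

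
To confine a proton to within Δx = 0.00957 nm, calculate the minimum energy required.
56.641 meV

Localizing a particle requires giving it sufficient momentum uncertainty:

1. From uncertainty principle: Δp ≥ ℏ/(2Δx)
   Δp_min = (1.055e-34 J·s) / (2 × 9.570e-12 m)
   Δp_min = 5.510e-24 kg·m/s

2. This momentum uncertainty corresponds to kinetic energy:
   KE ≈ (Δp)²/(2m) = (5.510e-24)²/(2 × 1.673e-27 kg)
   KE = 9.075e-21 J = 56.641 meV

Tighter localization requires more energy.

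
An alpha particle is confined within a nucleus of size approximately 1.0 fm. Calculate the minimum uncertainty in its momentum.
5.273 × 10^-20 kg·m/s

Using the Heisenberg uncertainty principle:
ΔxΔp ≥ ℏ/2

With Δx ≈ L = 1.000e-15 m (the confinement size):
Δp_min = ℏ/(2Δx)
Δp_min = (1.055e-34 J·s) / (2 × 1.000e-15 m)
Δp_min = 5.273e-20 kg·m/s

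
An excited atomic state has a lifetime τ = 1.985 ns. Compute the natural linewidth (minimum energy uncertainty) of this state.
165.796 neV

Using the energy-time uncertainty principle:
ΔEΔt ≥ ℏ/2

The lifetime τ represents the time uncertainty Δt.
The natural linewidth (minimum energy uncertainty) is:

ΔE = ℏ/(2τ)
ΔE = (1.055e-34 J·s) / (2 × 1.985e-09 s)
ΔE = 2.656e-26 J = 165.796 neV

This natural linewidth limits the precision of spectroscopic measurements.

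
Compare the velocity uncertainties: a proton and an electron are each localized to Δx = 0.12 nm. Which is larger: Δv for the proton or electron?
The electron has the larger minimum velocity uncertainty, by a ratio of 1836.2.

For both particles, Δp_min = ℏ/(2Δx) = 4.394e-25 kg·m/s (same for both).

The velocity uncertainty is Δv = Δp/m:
- proton: Δv = 4.394e-25 / 1.673e-27 = 2.627e+02 m/s = 262.704 m/s
- electron: Δv = 4.394e-25 / 9.109e-31 = 4.824e+05 m/s = 482.365 km/s

Ratio: 4.824e+05 / 2.627e+02 = 1836.2

The lighter particle has larger velocity uncertainty because Δv ∝ 1/m.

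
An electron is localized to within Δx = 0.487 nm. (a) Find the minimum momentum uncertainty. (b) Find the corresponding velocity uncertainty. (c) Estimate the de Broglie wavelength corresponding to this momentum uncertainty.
(a) Δp_min = 1.083 × 10^-25 kg·m/s
(b) Δv_min = 118.858 km/s
(c) λ_dB = 6.120 nm

Step-by-step:

(a) From the uncertainty principle:
Δp_min = ℏ/(2Δx) = (1.055e-34 J·s)/(2 × 4.870e-10 m) = 1.083e-25 kg·m/s

(b) The velocity uncertainty:
Δv = Δp/m = (1.083e-25 kg·m/s)/(9.109e-31 kg) = 1.189e+05 m/s = 118.858 km/s

(c) The de Broglie wavelength for this momentum:
λ = h/p = (6.626e-34 J·s)/(1.083e-25 kg·m/s) = 6.120e-09 m = 6.120 nm

Note: The de Broglie wavelength is comparable to the localization size, as expected from wave-particle duality.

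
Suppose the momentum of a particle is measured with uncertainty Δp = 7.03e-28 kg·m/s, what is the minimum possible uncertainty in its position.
75.005 nm

Using the Heisenberg uncertainty principle:
ΔxΔp ≥ ℏ/2

The minimum uncertainty in position is:
Δx_min = ℏ/(2Δp)
Δx_min = (1.055e-34 J·s) / (2 × 7.030e-28 kg·m/s)
Δx_min = 7.501e-08 m = 75.005 nm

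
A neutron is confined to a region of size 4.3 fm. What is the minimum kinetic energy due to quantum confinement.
280.168 keV

Using the uncertainty principle:

1. Position uncertainty: Δx ≈ 4.300e-15 m
2. Minimum momentum uncertainty: Δp = ℏ/(2Δx) = 1.226e-20 kg·m/s
3. Minimum kinetic energy:
   KE = (Δp)²/(2m) = (1.226e-20)²/(2 × 1.675e-27 kg)
   KE = 4.489e-14 J = 280.168 keV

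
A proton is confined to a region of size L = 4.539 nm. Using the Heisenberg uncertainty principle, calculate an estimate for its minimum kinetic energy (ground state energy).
251.787 neV

Using the uncertainty principle to estimate ground state energy:

1. The position uncertainty is approximately the confinement size:
   Δx ≈ L = 4.539e-09 m

2. From ΔxΔp ≥ ℏ/2, the minimum momentum uncertainty is:
   Δp ≈ ℏ/(2L) = 1.162e-26 kg·m/s

3. The kinetic energy is approximately:
   KE ≈ (Δp)²/(2m) = (1.162e-26)²/(2 × 1.673e-27 kg)
   KE ≈ 4.034e-26 J = 251.787 neV

This is an order-of-magnitude estimate of the ground state energy.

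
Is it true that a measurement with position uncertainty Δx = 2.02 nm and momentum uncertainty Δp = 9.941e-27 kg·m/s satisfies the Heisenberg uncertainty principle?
No, it violates the uncertainty principle (impossible measurement).

Calculate the product ΔxΔp:
ΔxΔp = (2.020e-09 m) × (9.941e-27 kg·m/s)
ΔxΔp = 2.008e-35 J·s

Compare to the minimum allowed value ℏ/2:
ℏ/2 = 5.273e-35 J·s

Since ΔxΔp = 2.008e-35 J·s < 5.273e-35 J·s = ℏ/2,
the measurement violates the uncertainty principle.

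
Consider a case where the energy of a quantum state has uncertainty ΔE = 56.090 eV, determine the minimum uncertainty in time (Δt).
5.867 as

Using the energy-time uncertainty principle:
ΔEΔt ≥ ℏ/2

The minimum uncertainty in time is:
Δt_min = ℏ/(2ΔE)
Δt_min = (1.055e-34 J·s) / (2 × 8.987e-18 J)
Δt_min = 5.867e-18 s = 5.867 as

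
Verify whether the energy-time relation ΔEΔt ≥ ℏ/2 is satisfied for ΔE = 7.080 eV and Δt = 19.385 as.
No, it violates the uncertainty relation.

Calculate the product ΔEΔt:
ΔE = 7.080 eV = 1.134e-18 J
ΔEΔt = (1.134e-18 J) × (1.939e-17 s)
ΔEΔt = 2.199e-35 J·s

Compare to the minimum allowed value ℏ/2:
ℏ/2 = 5.273e-35 J·s

Since ΔEΔt = 2.199e-35 J·s < 5.273e-35 J·s = ℏ/2,
this violates the uncertainty relation.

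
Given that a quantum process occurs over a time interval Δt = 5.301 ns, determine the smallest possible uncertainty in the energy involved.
62.084 neV

Using the energy-time uncertainty principle:
ΔEΔt ≥ ℏ/2

The minimum uncertainty in energy is:
ΔE_min = ℏ/(2Δt)
ΔE_min = (1.055e-34 J·s) / (2 × 5.301e-09 s)
ΔE_min = 9.947e-27 J = 62.084 neV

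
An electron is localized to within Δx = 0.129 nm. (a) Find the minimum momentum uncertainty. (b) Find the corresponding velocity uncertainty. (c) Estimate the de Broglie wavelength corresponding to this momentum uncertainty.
(a) Δp_min = 4.087 × 10^-25 kg·m/s
(b) Δv_min = 448.712 km/s
(c) λ_dB = 1.621 nm

Step-by-step:

(a) From the uncertainty principle:
Δp_min = ℏ/(2Δx) = (1.055e-34 J·s)/(2 × 1.290e-10 m) = 4.087e-25 kg·m/s

(b) The velocity uncertainty:
Δv = Δp/m = (4.087e-25 kg·m/s)/(9.109e-31 kg) = 4.487e+05 m/s = 448.712 km/s

(c) The de Broglie wavelength for this momentum:
λ = h/p = (6.626e-34 J·s)/(4.087e-25 kg·m/s) = 1.621e-09 m = 1.621 nm

Note: The de Broglie wavelength is comparable to the localization size, as expected from wave-particle duality.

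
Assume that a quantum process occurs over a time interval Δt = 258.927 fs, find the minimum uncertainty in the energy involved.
1.271 meV

Using the energy-time uncertainty principle:
ΔEΔt ≥ ℏ/2

The minimum uncertainty in energy is:
ΔE_min = ℏ/(2Δt)
ΔE_min = (1.055e-34 J·s) / (2 × 2.589e-13 s)
ΔE_min = 2.036e-22 J = 1.271 meV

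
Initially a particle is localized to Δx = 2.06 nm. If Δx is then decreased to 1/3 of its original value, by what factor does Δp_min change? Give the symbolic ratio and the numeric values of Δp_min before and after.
Original Δp_min = 2.560 × 10^-26 kg·m/s; new Δp'_min = 7.679 × 10^-26 kg·m/s; ratio Δp'_min/Δp_min = 3.

From the uncertainty principle ΔxΔp ≥ ℏ/2, the minimum momentum uncertainty is Δp_min = ℏ/(2Δx).

Original (Δx = 2.06 nm = 2.060e-09 m):
Δp_min = (1.055e-34 J·s)/(2 × 2.060e-09 m) = 2.560e-26 kg·m/s

When Δx → (1/3)Δx:
Δp'_min = ℏ/(2 × (1/3)Δx) = 3 × ℏ/(2Δx) = 3 × Δp_min
Δp'_min = 3 × 2.560e-26 kg·m/s = 7.679e-26 kg·m/s

Since Δp_min ∝ 1/Δx, when Δx is decreased to 1/3 of its original value, Δp_min increases to 3 times its original value.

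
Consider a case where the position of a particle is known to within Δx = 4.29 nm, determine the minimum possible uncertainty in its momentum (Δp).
1.229 × 10^-26 kg·m/s

Using the Heisenberg uncertainty principle:
ΔxΔp ≥ ℏ/2

The minimum uncertainty in momentum is:
Δp_min = ℏ/(2Δx)
Δp_min = (1.055e-34 J·s) / (2 × 4.290e-09 m)
Δp_min = 1.229e-26 kg·m/s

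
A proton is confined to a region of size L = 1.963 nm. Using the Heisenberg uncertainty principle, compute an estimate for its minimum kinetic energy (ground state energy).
1.346 μeV

Using the uncertainty principle to estimate ground state energy:

1. The position uncertainty is approximately the confinement size:
   Δx ≈ L = 1.963e-09 m

2. From ΔxΔp ≥ ℏ/2, the minimum momentum uncertainty is:
   Δp ≈ ℏ/(2L) = 2.686e-26 kg·m/s

3. The kinetic energy is approximately:
   KE ≈ (Δp)²/(2m) = (2.686e-26)²/(2 × 1.673e-27 kg)
   KE ≈ 2.157e-25 J = 1.346 μeV

This is an order-of-magnitude estimate of the ground state energy.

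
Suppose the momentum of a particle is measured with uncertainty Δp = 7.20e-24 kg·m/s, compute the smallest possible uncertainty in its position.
7.323 pm

Using the Heisenberg uncertainty principle:
ΔxΔp ≥ ℏ/2

The minimum uncertainty in position is:
Δx_min = ℏ/(2Δp)
Δx_min = (1.055e-34 J·s) / (2 × 7.200e-24 kg·m/s)
Δx_min = 7.323e-12 m = 7.323 pm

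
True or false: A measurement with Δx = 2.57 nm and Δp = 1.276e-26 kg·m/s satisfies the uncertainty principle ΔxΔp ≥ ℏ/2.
No, it violates the uncertainty principle (impossible measurement).

Calculate the product ΔxΔp:
ΔxΔp = (2.570e-09 m) × (1.276e-26 kg·m/s)
ΔxΔp = 3.279e-35 J·s

Compare to the minimum allowed value ℏ/2:
ℏ/2 = 5.273e-35 J·s

Since ΔxΔp = 3.279e-35 J·s < 5.273e-35 J·s = ℏ/2,
the measurement violates the uncertainty principle.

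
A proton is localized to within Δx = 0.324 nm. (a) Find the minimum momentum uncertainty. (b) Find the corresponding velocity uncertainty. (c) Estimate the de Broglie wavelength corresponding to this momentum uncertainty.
(a) Δp_min = 1.627 × 10^-25 kg·m/s
(b) Δv_min = 97.298 m/s
(c) λ_dB = 4.072 nm

Step-by-step:

(a) From the uncertainty principle:
Δp_min = ℏ/(2Δx) = (1.055e-34 J·s)/(2 × 3.240e-10 m) = 1.627e-25 kg·m/s

(b) The velocity uncertainty:
Δv = Δp/m = (1.627e-25 kg·m/s)/(1.673e-27 kg) = 9.730e+01 m/s = 97.298 m/s

(c) The de Broglie wavelength for this momentum:
λ = h/p = (6.626e-34 J·s)/(1.627e-25 kg·m/s) = 4.072e-09 m = 4.072 nm

Note: The de Broglie wavelength is comparable to the localization size, as expected from wave-particle duality.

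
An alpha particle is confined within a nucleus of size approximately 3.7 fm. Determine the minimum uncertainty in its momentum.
1.425 × 10^-20 kg·m/s

Using the Heisenberg uncertainty principle:
ΔxΔp ≥ ℏ/2

With Δx ≈ L = 3.700e-15 m (the confinement size):
Δp_min = ℏ/(2Δx)
Δp_min = (1.055e-34 J·s) / (2 × 3.700e-15 m)
Δp_min = 1.425e-20 kg·m/s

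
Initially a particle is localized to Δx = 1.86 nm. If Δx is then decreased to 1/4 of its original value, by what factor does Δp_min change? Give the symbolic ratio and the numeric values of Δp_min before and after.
Original Δp_min = 2.835 × 10^-26 kg·m/s; new Δp'_min = 1.134 × 10^-25 kg·m/s; ratio Δp'_min/Δp_min = 4.

From the uncertainty principle ΔxΔp ≥ ℏ/2, the minimum momentum uncertainty is Δp_min = ℏ/(2Δx).

Original (Δx = 1.86 nm = 1.860e-09 m):
Δp_min = (1.055e-34 J·s)/(2 × 1.860e-09 m) = 2.835e-26 kg·m/s

When Δx → (1/4)Δx:
Δp'_min = ℏ/(2 × (1/4)Δx) = 4 × ℏ/(2Δx) = 4 × Δp_min
Δp'_min = 4 × 2.835e-26 kg·m/s = 1.134e-25 kg·m/s

Since Δp_min ∝ 1/Δx, when Δx is decreased to 1/4 of its original value, Δp_min increases to 4 times its original value.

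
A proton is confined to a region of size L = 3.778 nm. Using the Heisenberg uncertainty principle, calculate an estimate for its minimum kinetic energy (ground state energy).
363.438 neV

Using the uncertainty principle to estimate ground state energy:

1. The position uncertainty is approximately the confinement size:
   Δx ≈ L = 3.778e-09 m

2. From ΔxΔp ≥ ℏ/2, the minimum momentum uncertainty is:
   Δp ≈ ℏ/(2L) = 1.396e-26 kg·m/s

3. The kinetic energy is approximately:
   KE ≈ (Δp)²/(2m) = (1.396e-26)²/(2 × 1.673e-27 kg)
   KE ≈ 5.823e-26 J = 363.438 neV

This is an order-of-magnitude estimate of the ground state energy.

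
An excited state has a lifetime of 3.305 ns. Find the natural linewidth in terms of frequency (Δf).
24.078 MHz

Using the energy-time uncertainty principle and E = hf:
ΔEΔt ≥ ℏ/2
hΔf·Δt ≥ ℏ/2

The minimum frequency uncertainty is:
Δf = ℏ/(2hτ) = 1/(4πτ)
Δf = 1/(4π × 3.305e-09 s)
Δf = 2.408e+07 Hz = 24.078 MHz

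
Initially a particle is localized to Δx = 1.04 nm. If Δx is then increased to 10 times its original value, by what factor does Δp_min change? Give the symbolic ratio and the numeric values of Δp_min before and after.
Original Δp_min = 5.070 × 10^-26 kg·m/s; new Δp'_min = 5.070 × 10^-27 kg·m/s; ratio Δp'_min/Δp_min = 1/10.

From the uncertainty principle ΔxΔp ≥ ℏ/2, the minimum momentum uncertainty is Δp_min = ℏ/(2Δx).

Original (Δx = 1.04 nm = 1.040e-09 m):
Δp_min = (1.055e-34 J·s)/(2 × 1.040e-09 m) = 5.070e-26 kg·m/s

When Δx → 10Δx:
Δp'_min = ℏ/(2 × 10Δx) = (1/10) × ℏ/(2Δx) = (1/10) × Δp_min
Δp'_min = 1/10 × 5.070e-26 kg·m/s = 5.070e-27 kg·m/s

Since Δp_min ∝ 1/Δx, when Δx is increased to 10 times its original value, Δp_min decreases to 1/10 of its original value.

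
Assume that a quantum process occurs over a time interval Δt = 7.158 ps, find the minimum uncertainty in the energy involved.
45.977 μeV

Using the energy-time uncertainty principle:
ΔEΔt ≥ ℏ/2

The minimum uncertainty in energy is:
ΔE_min = ℏ/(2Δt)
ΔE_min = (1.055e-34 J·s) / (2 × 7.158e-12 s)
ΔE_min = 7.366e-24 J = 45.977 μeV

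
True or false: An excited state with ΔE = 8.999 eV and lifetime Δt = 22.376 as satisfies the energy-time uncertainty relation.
No, it violates the uncertainty relation.

Calculate the product ΔEΔt:
ΔE = 8.999 eV = 1.442e-18 J
ΔEΔt = (1.442e-18 J) × (2.238e-17 s)
ΔEΔt = 3.226e-35 J·s

Compare to the minimum allowed value ℏ/2:
ℏ/2 = 5.273e-35 J·s

Since ΔEΔt = 3.226e-35 J·s < 5.273e-35 J·s = ℏ/2,
this violates the uncertainty relation.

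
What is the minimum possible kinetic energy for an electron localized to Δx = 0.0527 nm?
3.430 eV

Localizing a particle requires giving it sufficient momentum uncertainty:

1. From uncertainty principle: Δp ≥ ℏ/(2Δx)
   Δp_min = (1.055e-34 J·s) / (2 × 5.270e-11 m)
   Δp_min = 1.001e-24 kg·m/s

2. This momentum uncertainty corresponds to kinetic energy:
   KE ≈ (Δp)²/(2m) = (1.001e-24)²/(2 × 9.109e-31 kg)
   KE = 5.495e-19 J = 3.430 eV

Tighter localization requires more energy.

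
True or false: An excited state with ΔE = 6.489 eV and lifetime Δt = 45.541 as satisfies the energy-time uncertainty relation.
No, it violates the uncertainty relation.

Calculate the product ΔEΔt:
ΔE = 6.489 eV = 1.040e-18 J
ΔEΔt = (1.040e-18 J) × (4.554e-17 s)
ΔEΔt = 4.735e-35 J·s

Compare to the minimum allowed value ℏ/2:
ℏ/2 = 5.273e-35 J·s

Since ΔEΔt = 4.735e-35 J·s < 5.273e-35 J·s = ℏ/2,
this violates the uncertainty relation.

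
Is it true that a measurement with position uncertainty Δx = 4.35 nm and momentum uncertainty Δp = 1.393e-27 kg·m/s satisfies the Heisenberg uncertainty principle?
No, it violates the uncertainty principle (impossible measurement).

Calculate the product ΔxΔp:
ΔxΔp = (4.350e-09 m) × (1.393e-27 kg·m/s)
ΔxΔp = 6.060e-36 J·s

Compare to the minimum allowed value ℏ/2:
ℏ/2 = 5.273e-35 J·s

Since ΔxΔp = 6.060e-36 J·s < 5.273e-35 J·s = ℏ/2,
the measurement violates the uncertainty principle.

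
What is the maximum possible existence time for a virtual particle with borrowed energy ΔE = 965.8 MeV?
3.408 × 10^-25 s

Using the energy-time uncertainty principle:
ΔEΔt ≥ ℏ/2

For a virtual particle borrowing energy ΔE, the maximum lifetime is:
Δt_max = ℏ/(2ΔE)

Converting energy:
ΔE = 965.8 MeV = 1.547e-10 J

Δt_max = (1.055e-34 J·s) / (2 × 1.547e-10 J)
Δt_max = 3.408e-25 s = 3.408 × 10^-25 s

Virtual particles with higher borrowed energy exist for shorter times.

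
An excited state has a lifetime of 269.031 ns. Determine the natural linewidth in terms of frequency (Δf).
295.793 kHz

Using the energy-time uncertainty principle and E = hf:
ΔEΔt ≥ ℏ/2
hΔf·Δt ≥ ℏ/2

The minimum frequency uncertainty is:
Δf = ℏ/(2hτ) = 1/(4πτ)
Δf = 1/(4π × 2.690e-07 s)
Δf = 2.958e+05 Hz = 295.793 kHz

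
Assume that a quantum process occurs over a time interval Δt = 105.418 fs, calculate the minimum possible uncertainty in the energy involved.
3.122 meV

Using the energy-time uncertainty principle:
ΔEΔt ≥ ℏ/2

The minimum uncertainty in energy is:
ΔE_min = ℏ/(2Δt)
ΔE_min = (1.055e-34 J·s) / (2 × 1.054e-13 s)
ΔE_min = 5.002e-22 J = 3.122 meV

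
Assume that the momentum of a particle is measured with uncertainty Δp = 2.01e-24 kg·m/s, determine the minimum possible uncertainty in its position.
26.233 pm

Using the Heisenberg uncertainty principle:
ΔxΔp ≥ ℏ/2

The minimum uncertainty in position is:
Δx_min = ℏ/(2Δp)
Δx_min = (1.055e-34 J·s) / (2 × 2.010e-24 kg·m/s)
Δx_min = 2.623e-11 m = 26.233 pm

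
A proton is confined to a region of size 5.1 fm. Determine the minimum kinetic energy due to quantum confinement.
199.441 keV

Using the uncertainty principle:

1. Position uncertainty: Δx ≈ 5.100e-15 m
2. Minimum momentum uncertainty: Δp = ℏ/(2Δx) = 1.034e-20 kg·m/s
3. Minimum kinetic energy:
   KE = (Δp)²/(2m) = (1.034e-20)²/(2 × 1.673e-27 kg)
   KE = 3.195e-14 J = 199.441 keV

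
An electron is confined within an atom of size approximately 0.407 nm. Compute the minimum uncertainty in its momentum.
1.296 × 10^-25 kg·m/s

Using the Heisenberg uncertainty principle:
ΔxΔp ≥ ℏ/2

With Δx ≈ L = 4.070e-10 m (the confinement size):
Δp_min = ℏ/(2Δx)
Δp_min = (1.055e-34 J·s) / (2 × 4.070e-10 m)
Δp_min = 1.296e-25 kg·m/s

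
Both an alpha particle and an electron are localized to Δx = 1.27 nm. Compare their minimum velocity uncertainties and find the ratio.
The electron has the larger minimum velocity uncertainty, by a ratio of 7294.3.

For both particles, Δp_min = ℏ/(2Δx) = 4.152e-26 kg·m/s (same for both).

The velocity uncertainty is Δv = Δp/m:
- alpha particle: Δv = 4.152e-26 / 6.645e-27 = 6.248e+00 m/s = 6.248 m/s
- electron: Δv = 4.152e-26 / 9.109e-31 = 4.558e+04 m/s = 45.578 km/s

Ratio: 4.558e+04 / 6.248e+00 = 7294.3

The lighter particle has larger velocity uncertainty because Δv ∝ 1/m.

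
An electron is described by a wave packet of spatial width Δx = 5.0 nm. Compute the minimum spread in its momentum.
1.055 × 10^-26 kg·m/s

For a wave packet, the spatial width Δx and momentum spread Δp are related by the uncertainty principle:
ΔxΔp ≥ ℏ/2

The minimum momentum spread is:
Δp_min = ℏ/(2Δx)
Δp_min = (1.055e-34 J·s) / (2 × 5.000e-09 m)
Δp_min = 1.055e-26 kg·m/s

A wave packet cannot have both a well-defined position and well-defined momentum.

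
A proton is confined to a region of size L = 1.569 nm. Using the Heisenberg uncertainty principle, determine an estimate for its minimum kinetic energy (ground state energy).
2.107 μeV

Using the uncertainty principle to estimate ground state energy:

1. The position uncertainty is approximately the confinement size:
   Δx ≈ L = 1.569e-09 m

2. From ΔxΔp ≥ ℏ/2, the minimum momentum uncertainty is:
   Δp ≈ ℏ/(2L) = 3.361e-26 kg·m/s

3. The kinetic energy is approximately:
   KE ≈ (Δp)²/(2m) = (3.361e-26)²/(2 × 1.673e-27 kg)
   KE ≈ 3.376e-25 J = 2.107 μeV

This is an order-of-magnitude estimate of the ground state energy.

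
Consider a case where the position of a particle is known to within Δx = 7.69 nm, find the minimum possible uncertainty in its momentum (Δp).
6.857 × 10^-27 kg·m/s

Using the Heisenberg uncertainty principle:
ΔxΔp ≥ ℏ/2

The minimum uncertainty in momentum is:
Δp_min = ℏ/(2Δx)
Δp_min = (1.055e-34 J·s) / (2 × 7.690e-09 m)
Δp_min = 6.857e-27 kg·m/s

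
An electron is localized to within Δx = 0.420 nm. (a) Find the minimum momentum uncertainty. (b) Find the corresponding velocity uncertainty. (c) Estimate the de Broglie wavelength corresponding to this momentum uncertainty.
(a) Δp_min = 1.255 × 10^-25 kg·m/s
(b) Δv_min = 137.819 km/s
(c) λ_dB = 5.278 nm

Step-by-step:

(a) From the uncertainty principle:
Δp_min = ℏ/(2Δx) = (1.055e-34 J·s)/(2 × 4.200e-10 m) = 1.255e-25 kg·m/s

(b) The velocity uncertainty:
Δv = Δp/m = (1.255e-25 kg·m/s)/(9.109e-31 kg) = 1.378e+05 m/s = 137.819 km/s

(c) The de Broglie wavelength for this momentum:
λ = h/p = (6.626e-34 J·s)/(1.255e-25 kg·m/s) = 5.278e-09 m = 5.278 nm

Note: The de Broglie wavelength is comparable to the localization size, as expected from wave-particle duality.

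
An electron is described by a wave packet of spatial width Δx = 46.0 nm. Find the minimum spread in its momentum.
1.146 × 10^-27 kg·m/s

For a wave packet, the spatial width Δx and momentum spread Δp are related by the uncertainty principle:
ΔxΔp ≥ ℏ/2

The minimum momentum spread is:
Δp_min = ℏ/(2Δx)
Δp_min = (1.055e-34 J·s) / (2 × 4.600e-08 m)
Δp_min = 1.146e-27 kg·m/s

A wave packet cannot have both a well-defined position and well-defined momentum.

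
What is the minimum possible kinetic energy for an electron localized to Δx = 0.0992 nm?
967.920 meV

Localizing a particle requires giving it sufficient momentum uncertainty:

1. From uncertainty principle: Δp ≥ ℏ/(2Δx)
   Δp_min = (1.055e-34 J·s) / (2 × 9.920e-11 m)
   Δp_min = 5.315e-25 kg·m/s

2. This momentum uncertainty corresponds to kinetic energy:
   KE ≈ (Δp)²/(2m) = (5.315e-25)²/(2 × 9.109e-31 kg)
   KE = 1.551e-19 J = 967.920 meV

Tighter localization requires more energy.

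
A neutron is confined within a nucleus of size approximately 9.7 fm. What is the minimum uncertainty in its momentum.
5.436 × 10^-21 kg·m/s

Using the Heisenberg uncertainty principle:
ΔxΔp ≥ ℏ/2

With Δx ≈ L = 9.700e-15 m (the confinement size):
Δp_min = ℏ/(2Δx)
Δp_min = (1.055e-34 J·s) / (2 × 9.700e-15 m)
Δp_min = 5.436e-21 kg·m/s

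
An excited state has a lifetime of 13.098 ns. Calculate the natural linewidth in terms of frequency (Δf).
6.076 MHz

Using the energy-time uncertainty principle and E = hf:
ΔEΔt ≥ ℏ/2
hΔf·Δt ≥ ℏ/2

The minimum frequency uncertainty is:
Δf = ℏ/(2hτ) = 1/(4πτ)
Δf = 1/(4π × 1.310e-08 s)
Δf = 6.076e+06 Hz = 6.076 MHz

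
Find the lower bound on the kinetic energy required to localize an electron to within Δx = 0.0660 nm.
2.187 eV

Localizing a particle requires giving it sufficient momentum uncertainty:

1. From uncertainty principle: Δp ≥ ℏ/(2Δx)
   Δp_min = (1.055e-34 J·s) / (2 × 6.600e-11 m)
   Δp_min = 7.989e-25 kg·m/s

2. This momentum uncertainty corresponds to kinetic energy:
   KE ≈ (Δp)²/(2m) = (7.989e-25)²/(2 × 9.109e-31 kg)
   KE = 3.503e-19 J = 2.187 eV

Tighter localization requires more energy.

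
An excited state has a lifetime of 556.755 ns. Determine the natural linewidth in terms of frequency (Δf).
142.931 kHz

Using the energy-time uncertainty principle and E = hf:
ΔEΔt ≥ ℏ/2
hΔf·Δt ≥ ℏ/2

The minimum frequency uncertainty is:
Δf = ℏ/(2hτ) = 1/(4πτ)
Δf = 1/(4π × 5.568e-07 s)
Δf = 1.429e+05 Hz = 142.931 kHz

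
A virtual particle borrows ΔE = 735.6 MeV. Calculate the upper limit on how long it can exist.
4.474 × 10^-25 s

Using the energy-time uncertainty principle:
ΔEΔt ≥ ℏ/2

For a virtual particle borrowing energy ΔE, the maximum lifetime is:
Δt_max = ℏ/(2ΔE)

Converting energy:
ΔE = 735.6 MeV = 1.179e-10 J

Δt_max = (1.055e-34 J·s) / (2 × 1.179e-10 J)
Δt_max = 4.474e-25 s = 4.474 × 10^-25 s

Virtual particles with higher borrowed energy exist for shorter times.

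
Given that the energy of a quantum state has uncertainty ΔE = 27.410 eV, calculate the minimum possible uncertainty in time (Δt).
12.007 as

Using the energy-time uncertainty principle:
ΔEΔt ≥ ℏ/2

The minimum uncertainty in time is:
Δt_min = ℏ/(2ΔE)
Δt_min = (1.055e-34 J·s) / (2 × 4.392e-18 J)
Δt_min = 1.201e-17 s = 12.007 as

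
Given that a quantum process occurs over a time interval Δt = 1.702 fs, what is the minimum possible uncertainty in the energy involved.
193.364 meV

Using the energy-time uncertainty principle:
ΔEΔt ≥ ℏ/2

The minimum uncertainty in energy is:
ΔE_min = ℏ/(2Δt)
ΔE_min = (1.055e-34 J·s) / (2 × 1.702e-15 s)
ΔE_min = 3.098e-20 J = 193.364 meV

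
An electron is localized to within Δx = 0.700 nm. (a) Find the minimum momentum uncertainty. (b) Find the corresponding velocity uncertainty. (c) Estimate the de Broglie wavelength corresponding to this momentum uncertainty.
(a) Δp_min = 7.533 × 10^-26 kg·m/s
(b) Δv_min = 82.691 km/s
(c) λ_dB = 8.796 nm

Step-by-step:

(a) From the uncertainty principle:
Δp_min = ℏ/(2Δx) = (1.055e-34 J·s)/(2 × 7.000e-10 m) = 7.533e-26 kg·m/s

(b) The velocity uncertainty:
Δv = Δp/m = (7.533e-26 kg·m/s)/(9.109e-31 kg) = 8.269e+04 m/s = 82.691 km/s

(c) The de Broglie wavelength for this momentum:
λ = h/p = (6.626e-34 J·s)/(7.533e-26 kg·m/s) = 8.796e-09 m = 8.796 nm

Note: The de Broglie wavelength is comparable to the localization size, as expected from wave-particle duality.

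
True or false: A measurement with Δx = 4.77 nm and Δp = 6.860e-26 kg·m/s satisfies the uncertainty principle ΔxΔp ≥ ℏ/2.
Yes, it satisfies the uncertainty principle.

Calculate the product ΔxΔp:
ΔxΔp = (4.770e-09 m) × (6.860e-26 kg·m/s)
ΔxΔp = 3.272e-34 J·s

Compare to the minimum allowed value ℏ/2:
ℏ/2 = 5.273e-35 J·s

Since ΔxΔp = 3.272e-34 J·s ≥ 5.273e-35 J·s = ℏ/2,
the measurement satisfies the uncertainty principle.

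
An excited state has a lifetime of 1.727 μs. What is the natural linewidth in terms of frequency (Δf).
46.078 kHz

Using the energy-time uncertainty principle and E = hf:
ΔEΔt ≥ ℏ/2
hΔf·Δt ≥ ℏ/2

The minimum frequency uncertainty is:
Δf = ℏ/(2hτ) = 1/(4πτ)
Δf = 1/(4π × 1.727e-06 s)
Δf = 4.608e+04 Hz = 46.078 kHz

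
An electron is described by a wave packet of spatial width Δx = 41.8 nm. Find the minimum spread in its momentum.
1.261 × 10^-27 kg·m/s

For a wave packet, the spatial width Δx and momentum spread Δp are related by the uncertainty principle:
ΔxΔp ≥ ℏ/2

The minimum momentum spread is:
Δp_min = ℏ/(2Δx)
Δp_min = (1.055e-34 J·s) / (2 × 4.180e-08 m)
Δp_min = 1.261e-27 kg·m/s

A wave packet cannot have both a well-defined position and well-defined momentum.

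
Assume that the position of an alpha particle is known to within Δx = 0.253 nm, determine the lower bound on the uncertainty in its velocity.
31.366 m/s

Using the Heisenberg uncertainty principle and Δp = mΔv:
ΔxΔp ≥ ℏ/2
Δx(mΔv) ≥ ℏ/2

The minimum uncertainty in velocity is:
Δv_min = ℏ/(2mΔx)
Δv_min = (1.055e-34 J·s) / (2 × 6.645e-27 kg × 2.530e-10 m)
Δv_min = 3.137e+01 m/s = 31.366 m/s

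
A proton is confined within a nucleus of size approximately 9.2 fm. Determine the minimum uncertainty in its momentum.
5.731 × 10^-21 kg·m/s

Using the Heisenberg uncertainty principle:
ΔxΔp ≥ ℏ/2

With Δx ≈ L = 9.200e-15 m (the confinement size):
Δp_min = ℏ/(2Δx)
Δp_min = (1.055e-34 J·s) / (2 × 9.200e-15 m)
Δp_min = 5.731e-21 kg·m/s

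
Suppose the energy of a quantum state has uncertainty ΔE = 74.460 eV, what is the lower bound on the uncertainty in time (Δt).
4.420 as

Using the energy-time uncertainty principle:
ΔEΔt ≥ ℏ/2

The minimum uncertainty in time is:
Δt_min = ℏ/(2ΔE)
Δt_min = (1.055e-34 J·s) / (2 × 1.193e-17 J)
Δt_min = 4.420e-18 s = 4.420 as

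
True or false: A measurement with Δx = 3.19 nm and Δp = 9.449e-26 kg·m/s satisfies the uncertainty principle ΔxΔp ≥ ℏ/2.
Yes, it satisfies the uncertainty principle.

Calculate the product ΔxΔp:
ΔxΔp = (3.190e-09 m) × (9.449e-26 kg·m/s)
ΔxΔp = 3.014e-34 J·s

Compare to the minimum allowed value ℏ/2:
ℏ/2 = 5.273e-35 J·s

Since ΔxΔp = 3.014e-34 J·s ≥ 5.273e-35 J·s = ℏ/2,
the measurement satisfies the uncertainty principle.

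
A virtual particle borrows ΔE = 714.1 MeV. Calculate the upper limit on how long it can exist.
4.609 × 10^-25 s

Using the energy-time uncertainty principle:
ΔEΔt ≥ ℏ/2

For a virtual particle borrowing energy ΔE, the maximum lifetime is:
Δt_max = ℏ/(2ΔE)

Converting energy:
ΔE = 714.1 MeV = 1.144e-10 J

Δt_max = (1.055e-34 J·s) / (2 × 1.144e-10 J)
Δt_max = 4.609e-25 s = 4.609 × 10^-25 s

Virtual particles with higher borrowed energy exist for shorter times.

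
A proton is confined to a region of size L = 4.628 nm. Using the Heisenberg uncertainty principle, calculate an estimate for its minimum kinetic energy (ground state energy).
242.196 neV

Using the uncertainty principle to estimate ground state energy:

1. The position uncertainty is approximately the confinement size:
   Δx ≈ L = 4.628e-09 m

2. From ΔxΔp ≥ ℏ/2, the minimum momentum uncertainty is:
   Δp ≈ ℏ/(2L) = 1.139e-26 kg·m/s

3. The kinetic energy is approximately:
   KE ≈ (Δp)²/(2m) = (1.139e-26)²/(2 × 1.673e-27 kg)
   KE ≈ 3.880e-26 J = 242.196 neV

This is an order-of-magnitude estimate of the ground state energy.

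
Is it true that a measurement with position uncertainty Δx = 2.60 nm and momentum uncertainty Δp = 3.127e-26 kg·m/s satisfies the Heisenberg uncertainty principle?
Yes, it satisfies the uncertainty principle.

Calculate the product ΔxΔp:
ΔxΔp = (2.600e-09 m) × (3.127e-26 kg·m/s)
ΔxΔp = 8.130e-35 J·s

Compare to the minimum allowed value ℏ/2:
ℏ/2 = 5.273e-35 J·s

Since ΔxΔp = 8.130e-35 J·s ≥ 5.273e-35 J·s = ℏ/2,
the measurement satisfies the uncertainty principle.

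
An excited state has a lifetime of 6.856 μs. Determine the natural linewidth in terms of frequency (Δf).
11.607 kHz

Using the energy-time uncertainty principle and E = hf:
ΔEΔt ≥ ℏ/2
hΔf·Δt ≥ ℏ/2

The minimum frequency uncertainty is:
Δf = ℏ/(2hτ) = 1/(4πτ)
Δf = 1/(4π × 6.856e-06 s)
Δf = 1.161e+04 Hz = 11.607 kHz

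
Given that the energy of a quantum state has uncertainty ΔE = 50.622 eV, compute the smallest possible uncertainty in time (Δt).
6.501 as

Using the energy-time uncertainty principle:
ΔEΔt ≥ ℏ/2

The minimum uncertainty in time is:
Δt_min = ℏ/(2ΔE)
Δt_min = (1.055e-34 J·s) / (2 × 8.111e-18 J)
Δt_min = 6.501e-18 s = 6.501 as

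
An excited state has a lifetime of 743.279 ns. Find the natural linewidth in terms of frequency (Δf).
107.063 kHz

Using the energy-time uncertainty principle and E = hf:
ΔEΔt ≥ ℏ/2
hΔf·Δt ≥ ℏ/2

The minimum frequency uncertainty is:
Δf = ℏ/(2hτ) = 1/(4πτ)
Δf = 1/(4π × 7.433e-07 s)
Δf = 1.071e+05 Hz = 107.063 kHz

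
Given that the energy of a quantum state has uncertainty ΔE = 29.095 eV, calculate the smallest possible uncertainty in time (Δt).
11.311 as

Using the energy-time uncertainty principle:
ΔEΔt ≥ ℏ/2

The minimum uncertainty in time is:
Δt_min = ℏ/(2ΔE)
Δt_min = (1.055e-34 J·s) / (2 × 4.662e-18 J)
Δt_min = 1.131e-17 s = 11.311 as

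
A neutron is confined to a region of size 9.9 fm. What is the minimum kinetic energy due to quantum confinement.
52.855 keV

Using the uncertainty principle:

1. Position uncertainty: Δx ≈ 9.900e-15 m
2. Minimum momentum uncertainty: Δp = ℏ/(2Δx) = 5.326e-21 kg·m/s
3. Minimum kinetic energy:
   KE = (Δp)²/(2m) = (5.326e-21)²/(2 × 1.675e-27 kg)
   KE = 8.468e-15 J = 52.855 keV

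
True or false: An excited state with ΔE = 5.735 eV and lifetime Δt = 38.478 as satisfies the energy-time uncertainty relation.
No, it violates the uncertainty relation.

Calculate the product ΔEΔt:
ΔE = 5.735 eV = 9.188e-19 J
ΔEΔt = (9.188e-19 J) × (3.848e-17 s)
ΔEΔt = 3.536e-35 J·s

Compare to the minimum allowed value ℏ/2:
ℏ/2 = 5.273e-35 J·s

Since ΔEΔt = 3.536e-35 J·s < 5.273e-35 J·s = ℏ/2,
this violates the uncertainty relation.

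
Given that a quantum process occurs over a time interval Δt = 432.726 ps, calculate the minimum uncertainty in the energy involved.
760.541 neV

Using the energy-time uncertainty principle:
ΔEΔt ≥ ℏ/2

The minimum uncertainty in energy is:
ΔE_min = ℏ/(2Δt)
ΔE_min = (1.055e-34 J·s) / (2 × 4.327e-10 s)
ΔE_min = 1.219e-25 J = 760.541 neV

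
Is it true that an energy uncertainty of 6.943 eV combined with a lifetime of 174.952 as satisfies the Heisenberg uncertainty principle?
Yes, it satisfies the uncertainty relation.

Calculate the product ΔEΔt:
ΔE = 6.943 eV = 1.112e-18 J
ΔEΔt = (1.112e-18 J) × (1.750e-16 s)
ΔEΔt = 1.946e-34 J·s

Compare to the minimum allowed value ℏ/2:
ℏ/2 = 5.273e-35 J·s

Since ΔEΔt = 1.946e-34 J·s ≥ 5.273e-35 J·s = ℏ/2,
this satisfies the uncertainty relation.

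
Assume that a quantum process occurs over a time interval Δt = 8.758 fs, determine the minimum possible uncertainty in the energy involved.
37.578 meV

Using the energy-time uncertainty principle:
ΔEΔt ≥ ℏ/2

The minimum uncertainty in energy is:
ΔE_min = ℏ/(2Δt)
ΔE_min = (1.055e-34 J·s) / (2 × 8.758e-15 s)
ΔE_min = 6.021e-21 J = 37.578 meV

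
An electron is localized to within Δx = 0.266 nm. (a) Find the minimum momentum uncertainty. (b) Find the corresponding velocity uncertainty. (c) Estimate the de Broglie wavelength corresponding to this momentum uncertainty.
(a) Δp_min = 1.982 × 10^-25 kg·m/s
(b) Δv_min = 217.608 km/s
(c) λ_dB = 3.343 nm

Step-by-step:

(a) From the uncertainty principle:
Δp_min = ℏ/(2Δx) = (1.055e-34 J·s)/(2 × 2.660e-10 m) = 1.982e-25 kg·m/s

(b) The velocity uncertainty:
Δv = Δp/m = (1.982e-25 kg·m/s)/(9.109e-31 kg) = 2.176e+05 m/s = 217.608 km/s

(c) The de Broglie wavelength for this momentum:
λ = h/p = (6.626e-34 J·s)/(1.982e-25 kg·m/s) = 3.343e-09 m = 3.343 nm

Note: The de Broglie wavelength is comparable to the localization size, as expected from wave-particle duality.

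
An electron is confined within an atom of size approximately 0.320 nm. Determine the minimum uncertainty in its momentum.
1.648 × 10^-25 kg·m/s

Using the Heisenberg uncertainty principle:
ΔxΔp ≥ ℏ/2

With Δx ≈ L = 3.200e-10 m (the confinement size):
Δp_min = ℏ/(2Δx)
Δp_min = (1.055e-34 J·s) / (2 × 3.200e-10 m)
Δp_min = 1.648e-25 kg·m/s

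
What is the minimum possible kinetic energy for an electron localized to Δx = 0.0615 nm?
2.518 eV

Localizing a particle requires giving it sufficient momentum uncertainty:

1. From uncertainty principle: Δp ≥ ℏ/(2Δx)
   Δp_min = (1.055e-34 J·s) / (2 × 6.150e-11 m)
   Δp_min = 8.574e-25 kg·m/s

2. This momentum uncertainty corresponds to kinetic energy:
   KE ≈ (Δp)²/(2m) = (8.574e-25)²/(2 × 9.109e-31 kg)
   KE = 4.035e-19 J = 2.518 eV

Tighter localization requires more energy.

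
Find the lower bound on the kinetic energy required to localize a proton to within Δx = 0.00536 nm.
180.561 meV

Localizing a particle requires giving it sufficient momentum uncertainty:

1. From uncertainty principle: Δp ≥ ℏ/(2Δx)
   Δp_min = (1.055e-34 J·s) / (2 × 5.360e-12 m)
   Δp_min = 9.837e-24 kg·m/s

2. This momentum uncertainty corresponds to kinetic energy:
   KE ≈ (Δp)²/(2m) = (9.837e-24)²/(2 × 1.673e-27 kg)
   KE = 2.893e-20 J = 180.561 meV

Tighter localization requires more energy.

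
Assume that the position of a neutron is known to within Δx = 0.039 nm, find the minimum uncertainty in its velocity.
807.208 m/s

Using the Heisenberg uncertainty principle and Δp = mΔv:
ΔxΔp ≥ ℏ/2
Δx(mΔv) ≥ ℏ/2

The minimum uncertainty in velocity is:
Δv_min = ℏ/(2mΔx)
Δv_min = (1.055e-34 J·s) / (2 × 1.675e-27 kg × 3.900e-11 m)
Δv_min = 8.072e+02 m/s = 807.208 m/s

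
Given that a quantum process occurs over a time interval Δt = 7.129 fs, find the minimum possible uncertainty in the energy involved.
46.164 meV

Using the energy-time uncertainty principle:
ΔEΔt ≥ ℏ/2

The minimum uncertainty in energy is:
ΔE_min = ℏ/(2Δt)
ΔE_min = (1.055e-34 J·s) / (2 × 7.129e-15 s)
ΔE_min = 7.396e-21 J = 46.164 meV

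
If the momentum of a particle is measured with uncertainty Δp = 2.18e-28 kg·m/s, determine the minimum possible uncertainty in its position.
241.874 nm

Using the Heisenberg uncertainty principle:
ΔxΔp ≥ ℏ/2

The minimum uncertainty in position is:
Δx_min = ℏ/(2Δp)
Δx_min = (1.055e-34 J·s) / (2 × 2.180e-28 kg·m/s)
Δx_min = 2.419e-07 m = 241.874 nm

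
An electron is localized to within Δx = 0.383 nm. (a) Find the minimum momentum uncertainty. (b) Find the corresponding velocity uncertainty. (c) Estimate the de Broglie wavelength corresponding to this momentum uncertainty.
(a) Δp_min = 1.377 × 10^-25 kg·m/s
(b) Δv_min = 151.133 km/s
(c) λ_dB = 4.813 nm

Step-by-step:

(a) From the uncertainty principle:
Δp_min = ℏ/(2Δx) = (1.055e-34 J·s)/(2 × 3.830e-10 m) = 1.377e-25 kg·m/s

(b) The velocity uncertainty:
Δv = Δp/m = (1.377e-25 kg·m/s)/(9.109e-31 kg) = 1.511e+05 m/s = 151.133 km/s

(c) The de Broglie wavelength for this momentum:
λ = h/p = (6.626e-34 J·s)/(1.377e-25 kg·m/s) = 4.813e-09 m = 4.813 nm

Note: The de Broglie wavelength is comparable to the localization size, as expected from wave-particle duality.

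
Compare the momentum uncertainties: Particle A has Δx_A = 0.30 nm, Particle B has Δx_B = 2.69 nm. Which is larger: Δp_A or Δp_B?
Particle A has the larger minimum momentum uncertainty, by a factor of 8.97.

For each particle, the minimum momentum uncertainty is Δp_min = ℏ/(2Δx):

Particle A: Δp_A = ℏ/(2×3.000e-10 m) = 1.758e-25 kg·m/s
Particle B: Δp_B = ℏ/(2×2.690e-09 m) = 1.960e-26 kg·m/s

Ratio: Δp_A/Δp_B = 8.97

Since Δp_min ∝ 1/Δx, the particle with smaller position uncertainty (A) has larger momentum uncertainty.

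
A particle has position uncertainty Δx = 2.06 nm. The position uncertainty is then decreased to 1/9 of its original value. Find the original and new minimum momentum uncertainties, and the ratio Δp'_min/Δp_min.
Original Δp_min = 2.560 × 10^-26 kg·m/s; new Δp'_min = 2.304 × 10^-25 kg·m/s; ratio Δp'_min/Δp_min = 9.

From the uncertainty principle ΔxΔp ≥ ℏ/2, the minimum momentum uncertainty is Δp_min = ℏ/(2Δx).

Original (Δx = 2.06 nm = 2.060e-09 m):
Δp_min = (1.055e-34 J·s)/(2 × 2.060e-09 m) = 2.560e-26 kg·m/s

When Δx → (1/9)Δx:
Δp'_min = ℏ/(2 × (1/9)Δx) = 9 × ℏ/(2Δx) = 9 × Δp_min
Δp'_min = 9 × 2.560e-26 kg·m/s = 2.304e-25 kg·m/s

Since Δp_min ∝ 1/Δx, when Δx is decreased to 1/9 of its original value, Δp_min increases to 9 times its original value.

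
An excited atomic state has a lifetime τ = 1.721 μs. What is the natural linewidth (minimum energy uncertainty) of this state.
191.230 peV

Using the energy-time uncertainty principle:
ΔEΔt ≥ ℏ/2

The lifetime τ represents the time uncertainty Δt.
The natural linewidth (minimum energy uncertainty) is:

ΔE = ℏ/(2τ)
ΔE = (1.055e-34 J·s) / (2 × 1.721e-06 s)
ΔE = 3.064e-29 J = 191.230 peV

This natural linewidth limits the precision of spectroscopic measurements.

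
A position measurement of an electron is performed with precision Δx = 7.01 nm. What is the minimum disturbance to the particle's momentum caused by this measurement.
7.522 × 10^-27 kg·m/s

The uncertainty principle implies that measuring position disturbs momentum:
ΔxΔp ≥ ℏ/2

When we measure position with precision Δx, we necessarily introduce a momentum uncertainty:
Δp ≥ ℏ/(2Δx)
Δp_min = (1.055e-34 J·s) / (2 × 7.010e-09 m)
Δp_min = 7.522e-27 kg·m/s

The more precisely we measure position, the greater the momentum disturbance.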